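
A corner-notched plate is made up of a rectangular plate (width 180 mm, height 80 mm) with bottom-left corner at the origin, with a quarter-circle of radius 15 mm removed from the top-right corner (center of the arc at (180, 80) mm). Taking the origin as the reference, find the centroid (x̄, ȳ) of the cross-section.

x̄ = 88.96 mm, ȳ = 39.58 mm

plate: A = 180 × 80 = 14400.00, centroid at (90.00, 40.00).
removed quarter-circle: A = −¼π·15² = -176.71, centroid at (173.63, 73.63).
ΣA = 14223.29 mm², ΣAx̄ = 1265316.37 mm³, ΣAȳ = 562987.83 mm³.
x̄ = 1265316.37/14223.29 = 88.96 mm; ȳ = 562987.83/14223.29 = 39.58 mm.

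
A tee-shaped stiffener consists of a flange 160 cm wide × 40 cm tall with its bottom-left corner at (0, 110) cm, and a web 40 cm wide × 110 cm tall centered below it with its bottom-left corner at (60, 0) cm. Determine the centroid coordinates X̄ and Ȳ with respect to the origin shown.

X̄ = 80.00 cm, Ȳ = 99.44 cm

Part | A | x̄ᵢ | ȳᵢ | A·x̄ᵢ | A·ȳᵢ
web | 4400.00 | 80.00 | 55.00 | 352000.00 | 242000.00
flange | 6400.00 | 80.00 | 130.00 | 512000.00 | 832000.00
Σ | 10800.00 |  |  | 864000.00 | 1074000.00
X̄ = 864000.00 / 10800.00 = 80.00 cm
Ȳ = 1074000.00 / 10800.00 = 99.44 cm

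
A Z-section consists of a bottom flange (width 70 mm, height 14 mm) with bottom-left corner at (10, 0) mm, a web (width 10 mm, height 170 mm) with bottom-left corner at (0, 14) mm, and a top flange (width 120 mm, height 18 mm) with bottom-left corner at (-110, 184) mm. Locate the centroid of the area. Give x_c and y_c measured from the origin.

Part | A | x̄ᵢ | ȳᵢ | A·x̄ᵢ | A·ȳᵢ
bottom flange | 980.00 | 45.00 | 7.00 | 44100.00 | 6860.00
web | 1700.00 | 5.00 | 99.00 | 8500.00 | 168300.00
top flange | 2160.00 | -50.00 | 193.00 | -108000.00 | 416880.00
Σ | 4840.00 |  |  | -55400.00 | 592040.00
x_c = -55400.00 / 4840.00 = -11.45 mm
y_c = 592040.00 / 4840.00 = 122.32 mm

x_c = -11.45 mm, y_c = 122.32 mm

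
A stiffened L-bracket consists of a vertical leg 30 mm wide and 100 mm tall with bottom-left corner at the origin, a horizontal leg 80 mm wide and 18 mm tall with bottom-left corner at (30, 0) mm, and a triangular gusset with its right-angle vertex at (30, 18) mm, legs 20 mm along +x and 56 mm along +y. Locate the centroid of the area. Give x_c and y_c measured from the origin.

x_c = 33.27 mm, y_c = 36.70 mm

Part | A | x̄ᵢ | ȳᵢ | A·x̄ᵢ | A·ȳᵢ
vertical leg | 3000.00 | 15.00 | 50.00 | 45000.00 | 150000.00
horizontal leg | 1440.00 | 70.00 | 9.00 | 100800.00 | 12960.00
gusset | 560.00 | 36.67 | 36.67 | 20533.33 | 20533.33
Σ | 5000.00 |  |  | 166333.33 | 183493.33
x_c = 166333.33 / 5000.00 = 33.27 mm
y_c = 183493.33 / 5000.00 = 36.70 mm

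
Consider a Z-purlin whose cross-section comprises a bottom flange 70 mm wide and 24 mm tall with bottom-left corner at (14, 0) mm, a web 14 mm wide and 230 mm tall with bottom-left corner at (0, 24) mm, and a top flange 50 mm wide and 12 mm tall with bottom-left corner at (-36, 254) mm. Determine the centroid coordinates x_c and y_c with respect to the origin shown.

x_c = 17.87 mm, y_c = 113.41 mm

bottom flange: A = 70 × 24 = 1680.00, centroid at (49.00, 12.00).
web: A = 14 × 230 = 3220.00, centroid at (7.00, 139.00).
top flange: A = 50 × 12 = 600.00, centroid at (-11.00, 260.00).
ΣA = 5500.00 mm²
ΣAx_c = (1680.00)(49.00) + (3220.00)(7.00) + (600.00)(-11.00) = 98260.00 mm³
ΣAy_c = (1680.00)(12.00) + (3220.00)(139.00) + (600.00)(260.00) = 623740.00 mm³
x_c = 98260.00 / 5500.00 = 17.87 mm
y_c = 623740.00 / 5500.00 = 113.41 mm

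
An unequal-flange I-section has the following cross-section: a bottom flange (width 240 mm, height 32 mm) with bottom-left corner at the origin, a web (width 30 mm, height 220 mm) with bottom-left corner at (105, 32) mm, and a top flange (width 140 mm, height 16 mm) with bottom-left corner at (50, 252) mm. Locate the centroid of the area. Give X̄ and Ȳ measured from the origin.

Part | A | x̄ᵢ | ȳᵢ | A·x̄ᵢ | A·ȳᵢ
bottom flange | 7680.00 | 120.00 | 16.00 | 921600.00 | 122880.00
web | 6600.00 | 120.00 | 142.00 | 792000.00 | 937200.00
top flange | 2240.00 | 120.00 | 260.00 | 268800.00 | 582400.00
Σ | 16520.00 |  |  | 1982400.00 | 1642480.00
X̄ = 1982400.00 / 16520.00 = 120.00 mm
Ȳ = 1642480.00 / 16520.00 = 99.42 mm

X̄ = 120.00 mm, Ȳ = 99.42 mm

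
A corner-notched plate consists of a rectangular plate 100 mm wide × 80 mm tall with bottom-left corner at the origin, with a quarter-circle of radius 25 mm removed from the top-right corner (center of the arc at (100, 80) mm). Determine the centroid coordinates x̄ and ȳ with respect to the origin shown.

Part | A | x̄ᵢ | ȳᵢ | A·x̄ᵢ | A·ȳᵢ
plate | 8000.00 | 50.00 | 40.00 | 400000.00 | 320000.00
removed quarter-circle | -490.87 | 89.39 | 69.39 | -43879.05 | -34061.57
Σ | 7509.13 |  |  | 356120.95 | 285938.43
x̄ = 356120.95 / 7509.13 = 47.43 mm
ȳ = 285938.43 / 7509.13 = 38.08 mm

x̄ = 47.43 mm, ȳ = 38.08 mm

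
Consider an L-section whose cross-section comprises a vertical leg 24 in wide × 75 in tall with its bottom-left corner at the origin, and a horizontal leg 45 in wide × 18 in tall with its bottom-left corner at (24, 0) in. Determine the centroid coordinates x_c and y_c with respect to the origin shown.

Part | A | x̄ᵢ | ȳᵢ | A·x̄ᵢ | A·ȳᵢ
vertical leg | 1800.00 | 12.00 | 37.50 | 21600.00 | 67500.00
horizontal leg | 810.00 | 46.50 | 9.00 | 37665.00 | 7290.00
Σ | 2610.00 |  |  | 59265.00 | 74790.00
x_c = 59265.00 / 2610.00 = 22.71 in
y_c = 74790.00 / 2610.00 = 28.66 in

x_c = 22.71 in, y_c = 28.66 in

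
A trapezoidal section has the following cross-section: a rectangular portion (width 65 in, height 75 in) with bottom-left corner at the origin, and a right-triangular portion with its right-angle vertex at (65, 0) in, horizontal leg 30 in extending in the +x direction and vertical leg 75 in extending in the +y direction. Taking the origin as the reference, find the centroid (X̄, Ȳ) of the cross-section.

X̄ = 40.47 in, Ȳ = 35.16 in

Part | A | x̄ᵢ | ȳᵢ | A·x̄ᵢ | A·ȳᵢ
rectangular portion | 4875.00 | 32.50 | 37.50 | 158437.50 | 182812.50
triangular portion | 1125.00 | 75.00 | 25.00 | 84375.00 | 28125.00
Σ | 6000.00 |  |  | 242812.50 | 210937.50
X̄ = 242812.50 / 6000.00 = 40.47 in
Ȳ = 210937.50 / 6000.00 = 35.16 in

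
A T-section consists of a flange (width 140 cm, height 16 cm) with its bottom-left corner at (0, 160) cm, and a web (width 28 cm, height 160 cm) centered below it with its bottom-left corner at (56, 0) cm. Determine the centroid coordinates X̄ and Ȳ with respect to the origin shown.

X̄ = 70.00 cm, Ȳ = 109.33 cm

Part | A | x̄ᵢ | ȳᵢ | A·x̄ᵢ | A·ȳᵢ
web | 4480.00 | 70.00 | 80.00 | 313600.00 | 358400.00
flange | 2240.00 | 70.00 | 168.00 | 156800.00 | 376320.00
Σ | 6720.00 |  |  | 470400.00 | 734720.00
X̄ = 470400.00 / 6720.00 = 70.00 cm
Ȳ = 734720.00 / 6720.00 = 109.33 cm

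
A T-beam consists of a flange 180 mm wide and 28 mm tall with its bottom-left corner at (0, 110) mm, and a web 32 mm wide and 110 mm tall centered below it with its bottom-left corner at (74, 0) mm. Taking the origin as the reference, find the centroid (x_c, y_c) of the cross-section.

web: A = 32 × 110 = 3520.00, centroid at (90.00, 55.00).
flange: A = 180 × 28 = 5040.00, centroid at (90.00, 124.00).
ΣA = 8560.00 mm², ΣAx_c = 770400.00 mm³, ΣAy_c = 818560.00 mm³.
x_c = 770400.00/8560.00 = 90.00 mm; y_c = 818560.00/8560.00 = 95.63 mm.

x_c = 90.00 mm, y_c = 95.63 mm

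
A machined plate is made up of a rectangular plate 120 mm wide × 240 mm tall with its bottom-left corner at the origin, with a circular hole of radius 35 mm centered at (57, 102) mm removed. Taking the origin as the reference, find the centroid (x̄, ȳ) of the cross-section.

x̄ = 60.46 mm, ȳ = 122.78 mm

plate: A = 120 × 240 = 28800.00, centroid at (60.00, 120.00).
hole: A = −π·35² = -3848.45, centroid at (57.00, 102.00).
ΣA = 24951.55 mm²
ΣAx̄ = (28800.00)(60.00) + (-3848.45)(57.00) = 1508638.29 mm³
ΣAȳ = (28800.00)(120.00) + (-3848.45)(102.00) = 3063458.00 mm³
x̄ = 1508638.29 / 24951.55 = 60.46 mm
ȳ = 3063458.00 / 24951.55 = 122.78 mm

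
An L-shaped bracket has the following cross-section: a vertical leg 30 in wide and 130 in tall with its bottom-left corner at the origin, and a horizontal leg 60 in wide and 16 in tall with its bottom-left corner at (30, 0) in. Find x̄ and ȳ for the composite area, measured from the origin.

x̄ = 23.89 in, ȳ = 53.74 in

vertical leg: A = 30 × 130 = 3900.00, centroid at (15.00, 65.00).
horizontal leg: A = 60 × 16 = 960.00, centroid at (60.00, 8.00).
ΣA = 4860.00 in², ΣAx̄ = 116100.00 in³, ΣAȳ = 261180.00 in³.
x̄ = 116100.00/4860.00 = 23.89 in; ȳ = 261180.00/4860.00 = 53.74 in.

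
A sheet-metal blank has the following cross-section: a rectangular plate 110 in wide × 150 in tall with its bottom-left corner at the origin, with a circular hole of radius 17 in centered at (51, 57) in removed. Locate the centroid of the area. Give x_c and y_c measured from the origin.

Part | A | x̄ᵢ | ȳᵢ | A·x̄ᵢ | A·ȳᵢ
plate | 16500.00 | 55.00 | 75.00 | 907500.00 | 1237500.00
hole | -907.92 | 51.00 | 57.00 | -46303.93 | -51751.46
Σ | 15592.08 |  |  | 861196.07 | 1185748.54
x_c = 861196.07 / 15592.08 = 55.23 in
y_c = 1185748.54 / 15592.08 = 76.05 in

x_c = 55.23 in, y_c = 76.05 in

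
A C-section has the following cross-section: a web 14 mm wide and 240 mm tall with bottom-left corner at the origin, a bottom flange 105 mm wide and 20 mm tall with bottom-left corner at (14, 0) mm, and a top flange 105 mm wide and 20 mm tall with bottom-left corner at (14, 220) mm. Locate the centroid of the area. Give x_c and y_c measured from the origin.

x_c = 40.06 mm, y_c = 120.00 mm

web: A = 14 × 240 = 3360.00, centroid at (7.00, 120.00).
bottom flange: A = 105 × 20 = 2100.00, centroid at (66.50, 10.00).
top flange: A = 105 × 20 = 2100.00, centroid at (66.50, 230.00).
ΣA = 7560.00 mm²
ΣAx_c = (3360.00)(7.00) + (2100.00)(66.50) + (2100.00)(66.50) = 302820.00 mm³
ΣAy_c = (3360.00)(120.00) + (2100.00)(10.00) + (2100.00)(230.00) = 907200.00 mm³
x_c = 302820.00 / 7560.00 = 40.06 mm
y_c = 907200.00 / 7560.00 = 120.00 mm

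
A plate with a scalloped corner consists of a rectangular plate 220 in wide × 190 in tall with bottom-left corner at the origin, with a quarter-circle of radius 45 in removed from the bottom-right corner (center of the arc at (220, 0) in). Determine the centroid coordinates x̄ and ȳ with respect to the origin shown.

x̄ = 106.40 in, ȳ = 98.00 in

plate: A = 220 × 190 = 41800.00, centroid at (110.00, 95.00).
removed quarter-circle: A = −¼π·45² = -1590.43, centroid at (200.90, 19.10).
ΣA = 40209.57 in², ΣAx̄ = 4278480.12 in³, ΣAȳ = 3940625.00 in³.
x̄ = 4278480.12/40209.57 = 106.40 in; ȳ = 3940625.00/40209.57 = 98.00 in.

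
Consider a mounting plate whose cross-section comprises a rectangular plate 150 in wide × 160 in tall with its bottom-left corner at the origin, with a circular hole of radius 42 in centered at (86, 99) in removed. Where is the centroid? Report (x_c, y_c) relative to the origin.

Part | A | x̄ᵢ | ȳᵢ | A·x̄ᵢ | A·ȳᵢ
plate | 24000.00 | 75.00 | 80.00 | 1800000.00 | 1920000.00
hole | -5541.77 | 86.00 | 99.00 | -476592.17 | -548635.17
Σ | 18458.23 |  |  | 1323407.83 | 1371364.83
x_c = 1323407.83 / 18458.23 = 71.70 in
y_c = 1371364.83 / 18458.23 = 74.30 in

x_c = 71.70 in, y_c = 74.30 in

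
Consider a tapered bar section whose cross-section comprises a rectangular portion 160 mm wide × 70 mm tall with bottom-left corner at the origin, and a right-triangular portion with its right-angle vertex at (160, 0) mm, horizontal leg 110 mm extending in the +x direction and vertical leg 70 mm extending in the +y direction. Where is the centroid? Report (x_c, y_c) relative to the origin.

x_c = 109.84 mm, y_c = 32.02 mm

Part | A | x̄ᵢ | ȳᵢ | A·x̄ᵢ | A·ȳᵢ
rectangular portion | 11200.00 | 80.00 | 35.00 | 896000.00 | 392000.00
triangular portion | 3850.00 | 196.67 | 23.33 | 757166.67 | 89833.33
Σ | 15050.00 |  |  | 1653166.67 | 481833.33
x_c = 1653166.67 / 15050.00 = 109.84 mm
y_c = 481833.33 / 15050.00 = 32.02 mm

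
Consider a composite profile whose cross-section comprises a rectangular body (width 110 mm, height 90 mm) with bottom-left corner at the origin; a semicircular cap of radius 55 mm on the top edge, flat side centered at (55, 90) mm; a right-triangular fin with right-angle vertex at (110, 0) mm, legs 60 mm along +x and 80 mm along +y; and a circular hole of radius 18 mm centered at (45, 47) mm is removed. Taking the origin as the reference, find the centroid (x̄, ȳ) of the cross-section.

rectangular body: A = 110 × 90 = 9900.00, centroid at (55.00, 45.00).
semicircular top: A = ½π·55² = 4751.66, centroid at (55.00, 113.34).
triangular fin: A = ½·60·80 = 2400.00, centroid at (130.00, 26.67).
hole: A = −π·18² = -1017.88, centroid at (45.00, 47.00).
ΣA = 16033.78 mm², ΣAx̄ = 1072036.82 mm³, ΣAȳ = 1000225.79 mm³.
x̄ = 1072036.82/16033.78 = 66.86 mm; ȳ = 1000225.79/16033.78 = 62.38 mm.

x̄ = 66.86 mm, ȳ = 62.38 mm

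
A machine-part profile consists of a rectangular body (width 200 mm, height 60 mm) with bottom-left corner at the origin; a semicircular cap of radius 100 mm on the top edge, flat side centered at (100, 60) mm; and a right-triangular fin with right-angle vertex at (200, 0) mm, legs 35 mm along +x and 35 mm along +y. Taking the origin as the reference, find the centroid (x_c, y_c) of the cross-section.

x_c = 102.42 mm, y_c = 69.78 mm

Part | A | x̄ᵢ | ȳᵢ | A·x̄ᵢ | A·ȳᵢ
rectangular body | 12000.00 | 100.00 | 30.00 | 1200000.00 | 360000.00
semicircular top | 15707.96 | 100.00 | 102.44 | 1570796.33 | 1609144.46
triangular fin | 612.50 | 211.67 | 11.67 | 129645.83 | 7145.83
Σ | 28320.46 |  |  | 2900442.16 | 1976290.30
x_c = 2900442.16 / 28320.46 = 102.42 mm
y_c = 1976290.30 / 28320.46 = 69.78 mm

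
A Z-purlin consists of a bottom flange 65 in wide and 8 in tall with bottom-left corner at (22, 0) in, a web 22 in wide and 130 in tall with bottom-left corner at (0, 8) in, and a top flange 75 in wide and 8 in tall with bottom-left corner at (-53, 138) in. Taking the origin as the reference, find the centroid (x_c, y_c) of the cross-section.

x_c = 12.69 in, y_c = 74.39 in

Part | A | x̄ᵢ | ȳᵢ | A·x̄ᵢ | A·ȳᵢ
bottom flange | 520.00 | 54.50 | 4.00 | 28340.00 | 2080.00
web | 2860.00 | 11.00 | 73.00 | 31460.00 | 208780.00
top flange | 600.00 | -15.50 | 142.00 | -9300.00 | 85200.00
Σ | 3980.00 |  |  | 50500.00 | 296060.00
x_c = 50500.00 / 3980.00 = 12.69 in
y_c = 296060.00 / 3980.00 = 74.39 in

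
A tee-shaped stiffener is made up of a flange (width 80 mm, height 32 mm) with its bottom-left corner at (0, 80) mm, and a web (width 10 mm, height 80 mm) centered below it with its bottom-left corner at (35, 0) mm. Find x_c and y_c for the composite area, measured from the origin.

x_c = 40.00 mm, y_c = 82.67 mm

web: A = 10 × 80 = 800.00, centroid at (40.00, 40.00).
flange: A = 80 × 32 = 2560.00, centroid at (40.00, 96.00).
ΣA = 3360.00 mm²
ΣAx_c = (800.00)(40.00) + (2560.00)(40.00) = 134400.00 mm³
ΣAy_c = (800.00)(40.00) + (2560.00)(96.00) = 277760.00 mm³
x_c = 134400.00 / 3360.00 = 40.00 mm
y_c = 277760.00 / 3360.00 = 82.67 mm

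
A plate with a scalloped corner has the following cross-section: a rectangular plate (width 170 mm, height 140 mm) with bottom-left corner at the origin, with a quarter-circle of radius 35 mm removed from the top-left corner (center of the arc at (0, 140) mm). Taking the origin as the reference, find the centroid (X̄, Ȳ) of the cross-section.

plate: A = 170 × 140 = 23800.00, centroid at (85.00, 70.00).
removed quarter-circle: A = −¼π·35² = -962.11, centroid at (14.85, 125.15).
ΣA = 22837.89 mm², ΣAX̄ = 2008708.33 mm³, ΣAȲ = 1545595.88 mm³.
X̄ = 2008708.33/22837.89 = 87.96 mm; Ȳ = 1545595.88/22837.89 = 67.68 mm.

X̄ = 87.96 mm, Ȳ = 67.68 mm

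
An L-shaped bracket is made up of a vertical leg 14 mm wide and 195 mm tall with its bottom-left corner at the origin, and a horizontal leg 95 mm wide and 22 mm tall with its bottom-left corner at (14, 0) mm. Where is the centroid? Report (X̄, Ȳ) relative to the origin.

X̄ = 30.63 mm, Ȳ = 59.99 mm

vertical leg: A = 14 × 195 = 2730.00, centroid at (7.00, 97.50).
horizontal leg: A = 95 × 22 = 2090.00, centroid at (61.50, 11.00).
ΣA = 4820.00 mm², ΣAX̄ = 147645.00 mm³, ΣAȲ = 289165.00 mm³.
X̄ = 147645.00/4820.00 = 30.63 mm; Ȳ = 289165.00/4820.00 = 59.99 mm.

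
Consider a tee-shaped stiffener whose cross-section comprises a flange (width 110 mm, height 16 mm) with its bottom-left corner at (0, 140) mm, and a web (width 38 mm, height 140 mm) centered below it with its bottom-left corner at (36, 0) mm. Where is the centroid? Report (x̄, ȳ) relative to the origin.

web: A = 38 × 140 = 5320.00, centroid at (55.00, 70.00).
flange: A = 110 × 16 = 1760.00, centroid at (55.00, 148.00).
ΣA = 7080.00 mm²
ΣAx̄ = (5320.00)(55.00) + (1760.00)(55.00) = 389400.00 mm³
ΣAȳ = (5320.00)(70.00) + (1760.00)(148.00) = 632880.00 mm³
x̄ = 389400.00 / 7080.00 = 55.00 mm
ȳ = 632880.00 / 7080.00 = 89.39 mm

x̄ = 55.00 mm, ȳ = 89.39 mm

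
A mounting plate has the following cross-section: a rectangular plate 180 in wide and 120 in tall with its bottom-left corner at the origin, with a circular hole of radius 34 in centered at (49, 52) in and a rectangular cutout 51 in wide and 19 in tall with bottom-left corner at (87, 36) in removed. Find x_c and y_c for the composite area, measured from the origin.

x_c = 97.48 in, y_c = 62.54 in

plate: A = 180 × 120 = 21600.00, centroid at (90.00, 60.00).
hole 1: A = −π·34² = -3631.68, centroid at (49.00, 52.00).
hole 2: A = −(51 × 19) = -969.00, centroid at (112.50, 45.50).
ΣA = 16999.32 in²
ΣAx_c = (21600.00)(90.00) + (-3631.68)(49.00) + (-969.00)(112.50) = 1657035.13 in³
ΣAy_c = (21600.00)(60.00) + (-3631.68)(52.00) + (-969.00)(45.50) = 1063063.08 in³
x_c = 1657035.13 / 16999.32 = 97.48 in
y_c = 1063063.08 / 16999.32 = 62.54 in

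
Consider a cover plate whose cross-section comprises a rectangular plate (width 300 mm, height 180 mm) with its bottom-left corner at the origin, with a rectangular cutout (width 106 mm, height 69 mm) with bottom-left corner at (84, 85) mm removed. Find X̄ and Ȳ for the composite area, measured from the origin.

X̄ = 152.04 mm, Ȳ = 85.38 mm

plate: A = 300 × 180 = 54000.00, centroid at (150.00, 90.00).
hole: A = −(106 × 69) = -7314.00, centroid at (137.00, 119.50).
ΣA = 46686.00 mm², ΣAX̄ = 7097982.00 mm³, ΣAȲ = 3985977.00 mm³.
X̄ = 7097982.00/46686.00 = 152.04 mm; Ȳ = 3985977.00/46686.00 = 85.38 mm.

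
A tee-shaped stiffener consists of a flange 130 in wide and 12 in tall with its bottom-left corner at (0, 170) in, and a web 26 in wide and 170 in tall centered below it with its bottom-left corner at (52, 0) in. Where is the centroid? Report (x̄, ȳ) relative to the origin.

x̄ = 65.00 in, ȳ = 108.74 in

Part | A | x̄ᵢ | ȳᵢ | A·x̄ᵢ | A·ȳᵢ
web | 4420.00 | 65.00 | 85.00 | 287300.00 | 375700.00
flange | 1560.00 | 65.00 | 176.00 | 101400.00 | 274560.00
Σ | 5980.00 |  |  | 388700.00 | 650260.00
x̄ = 388700.00 / 5980.00 = 65.00 in
ȳ = 650260.00 / 5980.00 = 108.74 in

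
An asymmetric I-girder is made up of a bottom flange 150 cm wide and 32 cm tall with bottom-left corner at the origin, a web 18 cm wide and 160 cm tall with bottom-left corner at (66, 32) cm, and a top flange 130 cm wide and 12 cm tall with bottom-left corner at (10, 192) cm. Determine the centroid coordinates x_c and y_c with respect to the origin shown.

bottom flange: A = 150 × 32 = 4800.00, centroid at (75.00, 16.00).
web: A = 18 × 160 = 2880.00, centroid at (75.00, 112.00).
top flange: A = 130 × 12 = 1560.00, centroid at (75.00, 198.00).
ΣA = 9240.00 cm², ΣAx_c = 693000.00 cm³, ΣAy_c = 708240.00 cm³.
x_c = 693000.00/9240.00 = 75.00 cm; y_c = 708240.00/9240.00 = 76.65 cm.

x_c = 75.00 cm, y_c = 76.65 cm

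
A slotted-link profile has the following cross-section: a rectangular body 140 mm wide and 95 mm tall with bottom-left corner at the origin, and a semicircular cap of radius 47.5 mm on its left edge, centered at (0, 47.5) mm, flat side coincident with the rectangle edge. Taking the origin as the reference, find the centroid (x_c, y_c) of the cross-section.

rectangular body: A = 140 × 95 = 13300.00, centroid at (70.00, 47.50).
semicircular end: A = ½π·47.5² = 3544.11, centroid at (-20.16, 47.50).
ΣA = 16844.11 mm², ΣAx_c = 859552.08 mm³, ΣAy_c = 800095.19 mm³.
x_c = 859552.08/16844.11 = 51.03 mm; y_c = 800095.19/16844.11 = 47.50 mm.

x_c = 51.03 mm, y_c = 47.50 mm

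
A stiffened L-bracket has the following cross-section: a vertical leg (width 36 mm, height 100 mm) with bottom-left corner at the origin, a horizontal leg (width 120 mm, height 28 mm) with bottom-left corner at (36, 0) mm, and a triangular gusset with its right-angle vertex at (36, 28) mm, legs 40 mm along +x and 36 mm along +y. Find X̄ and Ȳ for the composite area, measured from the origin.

Part | A | x̄ᵢ | ȳᵢ | A·x̄ᵢ | A·ȳᵢ
vertical leg | 3600.00 | 18.00 | 50.00 | 64800.00 | 180000.00
horizontal leg | 3360.00 | 96.00 | 14.00 | 322560.00 | 47040.00
gusset | 720.00 | 49.33 | 40.00 | 35520.00 | 28800.00
Σ | 7680.00 |  |  | 422880.00 | 255840.00
X̄ = 422880.00 / 7680.00 = 55.06 mm
Ȳ = 255840.00 / 7680.00 = 33.31 mm

X̄ = 55.06 mm, Ȳ = 33.31 mm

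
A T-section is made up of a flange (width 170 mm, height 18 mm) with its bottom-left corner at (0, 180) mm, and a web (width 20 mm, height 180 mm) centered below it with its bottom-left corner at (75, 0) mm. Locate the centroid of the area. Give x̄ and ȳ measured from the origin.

web: A = 20 × 180 = 3600.00, centroid at (85.00, 90.00).
flange: A = 170 × 18 = 3060.00, centroid at (85.00, 189.00).
ΣA = 6660.00 mm², ΣAx̄ = 566100.00 mm³, ΣAȳ = 902340.00 mm³.
x̄ = 566100.00/6660.00 = 85.00 mm; ȳ = 902340.00/6660.00 = 135.49 mm.

x̄ = 85.00 mm, ȳ = 135.49 mm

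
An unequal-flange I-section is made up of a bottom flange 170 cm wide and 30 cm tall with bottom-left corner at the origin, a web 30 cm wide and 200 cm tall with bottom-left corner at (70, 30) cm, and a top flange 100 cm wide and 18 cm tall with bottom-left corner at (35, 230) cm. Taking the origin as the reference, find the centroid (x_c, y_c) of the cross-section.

Part | A | x̄ᵢ | ȳᵢ | A·x̄ᵢ | A·ȳᵢ
bottom flange | 5100.00 | 85.00 | 15.00 | 433500.00 | 76500.00
web | 6000.00 | 85.00 | 130.00 | 510000.00 | 780000.00
top flange | 1800.00 | 85.00 | 239.00 | 153000.00 | 430200.00
Σ | 12900.00 |  |  | 1096500.00 | 1286700.00
x_c = 1096500.00 / 12900.00 = 85.00 cm
y_c = 1286700.00 / 12900.00 = 99.74 cm

x_c = 85.00 cm, y_c = 99.74 cm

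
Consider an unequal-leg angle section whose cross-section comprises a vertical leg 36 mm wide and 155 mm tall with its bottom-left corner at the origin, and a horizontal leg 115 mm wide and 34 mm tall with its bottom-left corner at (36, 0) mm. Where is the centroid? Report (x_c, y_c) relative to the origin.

x_c = 49.11 mm, y_c = 52.57 mm

vertical leg: A = 36 × 155 = 5580.00, centroid at (18.00, 77.50).
horizontal leg: A = 115 × 34 = 3910.00, centroid at (93.50, 17.00).
ΣA = 9490.00 mm², ΣAx_c = 466025.00 mm³, ΣAy_c = 498920.00 mm³.
x_c = 466025.00/9490.00 = 49.11 mm; y_c = 498920.00/9490.00 = 52.57 mm.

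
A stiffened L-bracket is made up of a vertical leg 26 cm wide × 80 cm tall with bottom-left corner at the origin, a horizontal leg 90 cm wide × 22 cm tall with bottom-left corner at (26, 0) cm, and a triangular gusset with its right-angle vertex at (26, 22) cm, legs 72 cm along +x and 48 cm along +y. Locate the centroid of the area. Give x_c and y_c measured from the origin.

vertical leg: A = 26 × 80 = 2080.00, centroid at (13.00, 40.00).
horizontal leg: A = 90 × 22 = 1980.00, centroid at (71.00, 11.00).
gusset: A = ½·72·48 = 1728.00, centroid at (50.00, 38.00).
ΣA = 5788.00 cm²
ΣAx_c = (2080.00)(13.00) + (1980.00)(71.00) + (1728.00)(50.00) = 254020.00 cm³
ΣAy_c = (2080.00)(40.00) + (1980.00)(11.00) + (1728.00)(38.00) = 170644.00 cm³
x_c = 254020.00 / 5788.00 = 43.89 cm
y_c = 170644.00 / 5788.00 = 29.48 cm

x_c = 43.89 cm, y_c = 29.48 cm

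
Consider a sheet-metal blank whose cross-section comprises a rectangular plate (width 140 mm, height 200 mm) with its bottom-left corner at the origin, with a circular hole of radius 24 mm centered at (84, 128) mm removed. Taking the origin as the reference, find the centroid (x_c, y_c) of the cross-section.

plate: A = 140 × 200 = 28000.00, centroid at (70.00, 100.00).
hole: A = −π·24² = -1809.56, centroid at (84.00, 128.00).
ΣA = 26190.44 mm², ΣAx_c = 1807997.18 mm³, ΣAy_c = 2568376.66 mm³.
x_c = 1807997.18/26190.44 = 69.03 mm; y_c = 2568376.66/26190.44 = 98.07 mm.

x_c = 69.03 mm, y_c = 98.07 mm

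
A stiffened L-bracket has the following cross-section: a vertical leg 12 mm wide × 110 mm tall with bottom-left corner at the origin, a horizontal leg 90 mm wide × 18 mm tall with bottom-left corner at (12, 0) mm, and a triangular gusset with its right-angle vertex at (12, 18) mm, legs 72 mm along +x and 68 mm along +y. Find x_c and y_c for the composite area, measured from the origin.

Part | A | x̄ᵢ | ȳᵢ | A·x̄ᵢ | A·ȳᵢ
vertical leg | 1320.00 | 6.00 | 55.00 | 7920.00 | 72600.00
horizontal leg | 1620.00 | 57.00 | 9.00 | 92340.00 | 14580.00
gusset | 2448.00 | 36.00 | 40.67 | 88128.00 | 99552.00
Σ | 5388.00 |  |  | 188388.00 | 186732.00
x_c = 188388.00 / 5388.00 = 34.96 mm
y_c = 186732.00 / 5388.00 = 34.66 mm

x_c = 34.96 mm, y_c = 34.66 mm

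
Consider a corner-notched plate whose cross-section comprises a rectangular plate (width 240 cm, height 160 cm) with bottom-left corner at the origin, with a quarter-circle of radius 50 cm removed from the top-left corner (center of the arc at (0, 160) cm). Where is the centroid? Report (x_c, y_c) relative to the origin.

x_c = 125.32 cm, y_c = 76.83 cm

Part | A | x̄ᵢ | ȳᵢ | A·x̄ᵢ | A·ȳᵢ
plate | 38400.00 | 120.00 | 80.00 | 4608000.00 | 3072000.00
removed quarter-circle | -1963.50 | 21.22 | 138.78 | -41666.67 | -272492.60
Σ | 36436.50 |  |  | 4566333.33 | 2799507.40
x_c = 4566333.33 / 36436.50 = 125.32 cm
y_c = 2799507.40 / 36436.50 = 76.83 cm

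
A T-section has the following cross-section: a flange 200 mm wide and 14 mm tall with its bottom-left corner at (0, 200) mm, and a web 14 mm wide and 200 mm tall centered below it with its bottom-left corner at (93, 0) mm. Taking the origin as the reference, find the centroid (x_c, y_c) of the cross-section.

x_c = 100.00 mm, y_c = 153.50 mm

Part | A | x̄ᵢ | ȳᵢ | A·x̄ᵢ | A·ȳᵢ
web | 2800.00 | 100.00 | 100.00 | 280000.00 | 280000.00
flange | 2800.00 | 100.00 | 207.00 | 280000.00 | 579600.00
Σ | 5600.00 |  |  | 560000.00 | 859600.00
x_c = 560000.00 / 5600.00 = 100.00 mm
y_c = 859600.00 / 5600.00 = 153.50 mm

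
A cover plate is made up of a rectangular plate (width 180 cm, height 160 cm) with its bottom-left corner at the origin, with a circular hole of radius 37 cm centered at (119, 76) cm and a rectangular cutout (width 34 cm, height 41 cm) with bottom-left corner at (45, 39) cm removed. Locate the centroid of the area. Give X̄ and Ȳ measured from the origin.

plate: A = 180 × 160 = 28800.00, centroid at (90.00, 80.00).
hole 1: A = −π·37² = -4300.84, centroid at (119.00, 76.00).
hole 2: A = −(34 × 41) = -1394.00, centroid at (62.00, 59.50).
ΣA = 23105.16 cm²
ΣAX̄ = (28800.00)(90.00) + (-4300.84)(119.00) + (-1394.00)(62.00) = 1993772.00 cm³
ΣAȲ = (28800.00)(80.00) + (-4300.84)(76.00) + (-1394.00)(59.50) = 1894193.13 cm³
X̄ = 1993772.00 / 23105.16 = 86.29 cm
Ȳ = 1894193.13 / 23105.16 = 81.98 cm

X̄ = 86.29 cm, Ȳ = 81.98 cm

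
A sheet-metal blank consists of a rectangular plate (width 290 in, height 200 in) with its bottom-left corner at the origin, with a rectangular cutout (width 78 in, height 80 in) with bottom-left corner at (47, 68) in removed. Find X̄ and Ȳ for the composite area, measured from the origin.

X̄ = 152.11 in, Ȳ = 99.04 in

Part | A | x̄ᵢ | ȳᵢ | A·x̄ᵢ | A·ȳᵢ
plate | 58000.00 | 145.00 | 100.00 | 8410000.00 | 5800000.00
hole | -6240.00 | 86.00 | 108.00 | -536640.00 | -673920.00
Σ | 51760.00 |  |  | 7873360.00 | 5126080.00
X̄ = 7873360.00 / 51760.00 = 152.11 in
Ȳ = 5126080.00 / 51760.00 = 99.04 in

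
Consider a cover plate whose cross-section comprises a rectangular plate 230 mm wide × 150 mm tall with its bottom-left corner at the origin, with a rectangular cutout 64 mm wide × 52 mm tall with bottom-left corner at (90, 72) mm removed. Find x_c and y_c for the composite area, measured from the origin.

plate: A = 230 × 150 = 34500.00, centroid at (115.00, 75.00).
hole: A = −(64 × 52) = -3328.00, centroid at (122.00, 98.00).
ΣA = 31172.00 mm²
ΣAx_c = (34500.00)(115.00) + (-3328.00)(122.00) = 3561484.00 mm³
ΣAy_c = (34500.00)(75.00) + (-3328.00)(98.00) = 2261356.00 mm³
x_c = 3561484.00 / 31172.00 = 114.25 mm
y_c = 2261356.00 / 31172.00 = 72.54 mm

x_c = 114.25 mm, y_c = 72.54 mm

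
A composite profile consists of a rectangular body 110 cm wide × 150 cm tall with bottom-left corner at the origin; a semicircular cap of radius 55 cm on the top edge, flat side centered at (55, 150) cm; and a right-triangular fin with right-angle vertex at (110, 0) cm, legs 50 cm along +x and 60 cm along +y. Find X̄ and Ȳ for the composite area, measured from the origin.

rectangular body: A = 110 × 150 = 16500.00, centroid at (55.00, 75.00).
semicircular top: A = ½π·55² = 4751.66, centroid at (55.00, 173.34).
triangular fin: A = ½·50·60 = 1500.00, centroid at (126.67, 20.00).
ΣA = 22751.66 cm²
ΣAX̄ = (16500.00)(55.00) + (4751.66)(55.00) + (1500.00)(126.67) = 1358841.24 cm³
ΣAȲ = (16500.00)(75.00) + (4751.66)(173.34) + (1500.00)(20.00) = 2091165.50 cm³
X̄ = 1358841.24 / 22751.66 = 59.72 cm
Ȳ = 2091165.50 / 22751.66 = 91.91 cm

X̄ = 59.72 cm, Ȳ = 91.91 cm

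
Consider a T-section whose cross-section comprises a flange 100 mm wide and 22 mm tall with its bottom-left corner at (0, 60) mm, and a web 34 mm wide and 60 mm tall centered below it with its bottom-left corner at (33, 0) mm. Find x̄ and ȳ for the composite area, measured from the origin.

x̄ = 50.00 mm, ȳ = 51.27 mm

web: A = 34 × 60 = 2040.00, centroid at (50.00, 30.00).
flange: A = 100 × 22 = 2200.00, centroid at (50.00, 71.00).
ΣA = 4240.00 mm²
ΣAx̄ = (2040.00)(50.00) + (2200.00)(50.00) = 212000.00 mm³
ΣAȳ = (2040.00)(30.00) + (2200.00)(71.00) = 217400.00 mm³
x̄ = 212000.00 / 4240.00 = 50.00 mm
ȳ = 217400.00 / 4240.00 = 51.27 mm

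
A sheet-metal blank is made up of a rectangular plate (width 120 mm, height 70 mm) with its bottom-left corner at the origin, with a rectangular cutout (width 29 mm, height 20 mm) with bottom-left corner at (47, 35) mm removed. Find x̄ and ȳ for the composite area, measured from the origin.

x̄ = 59.89 mm, ȳ = 34.26 mm

Part | A | x̄ᵢ | ȳᵢ | A·x̄ᵢ | A·ȳᵢ
plate | 8400.00 | 60.00 | 35.00 | 504000.00 | 294000.00
hole | -580.00 | 61.50 | 45.00 | -35670.00 | -26100.00
Σ | 7820.00 |  |  | 468330.00 | 267900.00
x̄ = 468330.00 / 7820.00 = 59.89 mm
ȳ = 267900.00 / 7820.00 = 34.26 mm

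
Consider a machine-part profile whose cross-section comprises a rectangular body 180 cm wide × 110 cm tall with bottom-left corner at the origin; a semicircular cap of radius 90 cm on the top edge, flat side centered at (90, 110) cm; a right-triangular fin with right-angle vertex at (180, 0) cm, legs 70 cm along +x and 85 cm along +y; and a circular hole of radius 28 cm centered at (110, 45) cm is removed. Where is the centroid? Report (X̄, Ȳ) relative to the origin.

Part | A | x̄ᵢ | ȳᵢ | A·x̄ᵢ | A·ȳᵢ
rectangular body | 19800.00 | 90.00 | 55.00 | 1782000.00 | 1089000.00
semicircular top | 12723.45 | 90.00 | 148.20 | 1145110.52 | 1885579.53
triangular fin | 2975.00 | 203.33 | 28.33 | 604916.67 | 84291.67
hole | -2463.01 | 110.00 | 45.00 | -270930.95 | -110835.39
Σ | 33035.44 |  |  | 3261096.24 | 2948035.81
X̄ = 3261096.24 / 33035.44 = 98.72 cm
Ȳ = 2948035.81 / 33035.44 = 89.24 cm

X̄ = 98.72 cm, Ȳ = 89.24 cm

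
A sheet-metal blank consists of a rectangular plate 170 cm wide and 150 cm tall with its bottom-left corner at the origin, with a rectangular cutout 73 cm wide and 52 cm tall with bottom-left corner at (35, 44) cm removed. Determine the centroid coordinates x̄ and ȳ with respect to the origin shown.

x̄ = 87.36 cm, ȳ = 75.87 cm

Part | A | x̄ᵢ | ȳᵢ | A·x̄ᵢ | A·ȳᵢ
plate | 25500.00 | 85.00 | 75.00 | 2167500.00 | 1912500.00
hole | -3796.00 | 71.50 | 70.00 | -271414.00 | -265720.00
Σ | 21704.00 |  |  | 1896086.00 | 1646780.00
x̄ = 1896086.00 / 21704.00 = 87.36 cm
ȳ = 1646780.00 / 21704.00 = 75.87 cm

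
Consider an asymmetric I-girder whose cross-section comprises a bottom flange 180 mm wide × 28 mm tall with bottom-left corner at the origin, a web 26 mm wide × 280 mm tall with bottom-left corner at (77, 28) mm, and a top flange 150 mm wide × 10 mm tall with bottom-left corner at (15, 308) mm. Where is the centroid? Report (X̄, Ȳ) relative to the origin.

X̄ = 90.00 mm, Ȳ = 127.58 mm

bottom flange: A = 180 × 28 = 5040.00, centroid at (90.00, 14.00).
web: A = 26 × 280 = 7280.00, centroid at (90.00, 168.00).
top flange: A = 150 × 10 = 1500.00, centroid at (90.00, 313.00).
ΣA = 13820.00 mm²
ΣAX̄ = (5040.00)(90.00) + (7280.00)(90.00) + (1500.00)(90.00) = 1243800.00 mm³
ΣAȲ = (5040.00)(14.00) + (7280.00)(168.00) + (1500.00)(313.00) = 1763100.00 mm³
X̄ = 1243800.00 / 13820.00 = 90.00 mm
Ȳ = 1763100.00 / 13820.00 = 127.58 mm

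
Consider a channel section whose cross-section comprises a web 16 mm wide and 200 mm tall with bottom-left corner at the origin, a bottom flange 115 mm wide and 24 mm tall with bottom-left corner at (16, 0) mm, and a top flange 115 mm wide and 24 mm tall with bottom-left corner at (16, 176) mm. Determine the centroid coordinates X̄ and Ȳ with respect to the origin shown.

web: A = 16 × 200 = 3200.00, centroid at (8.00, 100.00).
bottom flange: A = 115 × 24 = 2760.00, centroid at (73.50, 12.00).
top flange: A = 115 × 24 = 2760.00, centroid at (73.50, 188.00).
ΣA = 8720.00 mm², ΣAX̄ = 431320.00 mm³, ΣAȲ = 872000.00 mm³.
X̄ = 431320.00/8720.00 = 49.46 mm; Ȳ = 872000.00/8720.00 = 100.00 mm.

X̄ = 49.46 mm, Ȳ = 100.00 mm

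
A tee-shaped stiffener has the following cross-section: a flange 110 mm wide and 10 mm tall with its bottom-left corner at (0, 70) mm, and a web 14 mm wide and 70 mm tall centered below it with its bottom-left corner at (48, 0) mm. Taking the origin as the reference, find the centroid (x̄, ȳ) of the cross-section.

web: A = 14 × 70 = 980.00, centroid at (55.00, 35.00).
flange: A = 110 × 10 = 1100.00, centroid at (55.00, 75.00).
ΣA = 2080.00 mm², ΣAx̄ = 114400.00 mm³, ΣAȳ = 116800.00 mm³.
x̄ = 114400.00/2080.00 = 55.00 mm; ȳ = 116800.00/2080.00 = 56.15 mm.

x̄ = 55.00 mm, ȳ = 56.15 mm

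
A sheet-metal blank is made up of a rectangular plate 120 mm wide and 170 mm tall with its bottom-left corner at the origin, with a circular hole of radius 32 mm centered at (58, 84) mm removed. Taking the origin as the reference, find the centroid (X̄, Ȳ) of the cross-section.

X̄ = 60.37 mm, Ȳ = 85.19 mm

plate: A = 120 × 170 = 20400.00, centroid at (60.00, 85.00).
hole: A = −π·32² = -3216.99, centroid at (58.00, 84.00).
ΣA = 17183.01 mm²
ΣAX̄ = (20400.00)(60.00) + (-3216.99)(58.00) = 1037414.53 mm³
ΣAȲ = (20400.00)(85.00) + (-3216.99)(84.00) = 1463772.77 mm³
X̄ = 1037414.53 / 17183.01 = 60.37 mm
Ȳ = 1463772.77 / 17183.01 = 85.19 mm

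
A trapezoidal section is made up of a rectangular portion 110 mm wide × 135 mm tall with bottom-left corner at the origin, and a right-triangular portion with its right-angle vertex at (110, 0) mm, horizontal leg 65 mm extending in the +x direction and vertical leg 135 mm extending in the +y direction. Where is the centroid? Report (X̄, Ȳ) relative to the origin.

rectangular portion: A = 110 × 135 = 14850.00, centroid at (55.00, 67.50).
triangular portion: A = ½·65·135 = 4387.50, centroid at (131.67, 45.00).
ΣA = 19237.50 mm², ΣAX̄ = 1394437.50 mm³, ΣAȲ = 1199812.50 mm³.
X̄ = 1394437.50/19237.50 = 72.49 mm; Ȳ = 1199812.50/19237.50 = 62.37 mm.

X̄ = 72.49 mm, Ȳ = 62.37 mm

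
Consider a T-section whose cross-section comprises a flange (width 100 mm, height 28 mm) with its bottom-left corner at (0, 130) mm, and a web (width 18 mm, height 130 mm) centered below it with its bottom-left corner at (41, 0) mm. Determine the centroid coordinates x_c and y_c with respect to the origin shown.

x_c = 50.00 mm, y_c = 108.04 mm

web: A = 18 × 130 = 2340.00, centroid at (50.00, 65.00).
flange: A = 100 × 28 = 2800.00, centroid at (50.00, 144.00).
ΣA = 5140.00 mm²
ΣAx_c = (2340.00)(50.00) + (2800.00)(50.00) = 257000.00 mm³
ΣAy_c = (2340.00)(65.00) + (2800.00)(144.00) = 555300.00 mm³
x_c = 257000.00 / 5140.00 = 50.00 mm
y_c = 555300.00 / 5140.00 = 108.04 mm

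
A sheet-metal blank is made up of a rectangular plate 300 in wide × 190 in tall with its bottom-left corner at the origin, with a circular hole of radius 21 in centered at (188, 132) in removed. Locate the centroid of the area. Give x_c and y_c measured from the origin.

Part | A | x̄ᵢ | ȳᵢ | A·x̄ᵢ | A·ȳᵢ
plate | 57000.00 | 150.00 | 95.00 | 8550000.00 | 5415000.00
hole | -1385.44 | 188.00 | 132.00 | -260463.16 | -182878.39
Σ | 55614.56 |  |  | 8289536.84 | 5232121.61
x_c = 8289536.84 / 55614.56 = 149.05 in
y_c = 5232121.61 / 55614.56 = 94.08 in

x_c = 149.05 in, y_c = 94.08 in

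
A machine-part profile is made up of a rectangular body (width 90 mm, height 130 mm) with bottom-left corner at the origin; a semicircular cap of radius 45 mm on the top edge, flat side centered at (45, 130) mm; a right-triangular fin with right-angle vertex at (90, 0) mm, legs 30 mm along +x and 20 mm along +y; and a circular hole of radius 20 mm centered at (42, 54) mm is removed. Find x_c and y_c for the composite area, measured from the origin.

x_c = 46.46 mm, y_c = 83.95 mm

rectangular body: A = 90 × 130 = 11700.00, centroid at (45.00, 65.00).
semicircular top: A = ½π·45² = 3180.86, centroid at (45.00, 149.10).
triangular fin: A = ½·30·20 = 300.00, centroid at (100.00, 6.67).
hole: A = −π·20² = -1256.64, centroid at (42.00, 54.00).
ΣA = 13924.23 mm²
ΣAx_c = (11700.00)(45.00) + (3180.86)(45.00) + (300.00)(100.00) + (-1256.64)(42.00) = 646860.06 mm³
ΣAy_c = (11700.00)(65.00) + (3180.86)(149.10) + (300.00)(6.67) + (-1256.64)(54.00) = 1168903.73 mm³
x_c = 646860.06 / 13924.23 = 46.46 mm
y_c = 1168903.73 / 13924.23 = 83.95 mm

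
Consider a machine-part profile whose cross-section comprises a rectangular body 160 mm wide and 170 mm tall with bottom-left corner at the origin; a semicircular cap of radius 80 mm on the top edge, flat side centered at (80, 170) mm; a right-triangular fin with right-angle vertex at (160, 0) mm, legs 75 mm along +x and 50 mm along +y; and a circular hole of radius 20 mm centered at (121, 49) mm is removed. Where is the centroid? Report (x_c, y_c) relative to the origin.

Part | A | x̄ᵢ | ȳᵢ | A·x̄ᵢ | A·ȳᵢ
rectangular body | 27200.00 | 80.00 | 85.00 | 2176000.00 | 2312000.00
semicircular top | 10053.10 | 80.00 | 203.95 | 804247.72 | 2050359.74
triangular fin | 1875.00 | 185.00 | 16.67 | 346875.00 | 31250.00
hole | -1256.64 | 121.00 | 49.00 | -152053.08 | -61575.22
Σ | 37871.46 |  |  | 3175069.63 | 4332034.52
x_c = 3175069.63 / 37871.46 = 83.84 mm
y_c = 4332034.52 / 37871.46 = 114.39 mm

x_c = 83.84 mm, y_c = 114.39 mm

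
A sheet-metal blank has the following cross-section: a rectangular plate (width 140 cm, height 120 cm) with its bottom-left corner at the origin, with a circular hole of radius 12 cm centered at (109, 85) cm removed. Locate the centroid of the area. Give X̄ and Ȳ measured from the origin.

X̄ = 68.92 cm, Ȳ = 59.31 cm

plate: A = 140 × 120 = 16800.00, centroid at (70.00, 60.00).
hole: A = −π·12² = -452.39, centroid at (109.00, 85.00).
ΣA = 16347.61 cm², ΣAX̄ = 1126689.56 cm³, ΣAȲ = 969546.91 cm³.
X̄ = 1126689.56/16347.61 = 68.92 cm; Ȳ = 969546.91/16347.61 = 59.31 cm.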